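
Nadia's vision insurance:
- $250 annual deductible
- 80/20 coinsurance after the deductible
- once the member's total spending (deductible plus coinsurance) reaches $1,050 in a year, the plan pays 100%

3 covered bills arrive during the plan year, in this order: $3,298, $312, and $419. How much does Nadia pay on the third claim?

Claim 1 ($3,298): $250 finishes the deductible; $3,048 goes to coinsurance; coinsurance $3,048 × 20% = $609.60. Member pays $859.60; OOP now $859.60.
Claim 2 ($312): deductible met; 20% of $312 = $62.40. Member owes $62.40 (running OOP $922).
Claim 3 ($419): deductible already satisfied, so member's share is 20% × $419 = $83.80. Cost to member: $83.80. OOP to date $1,005.80.

$83.80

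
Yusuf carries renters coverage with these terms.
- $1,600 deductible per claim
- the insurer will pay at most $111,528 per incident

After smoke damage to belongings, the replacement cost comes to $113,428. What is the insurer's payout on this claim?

Subtract the deductible: $113,428 − $1,600 = $111,828.
The $111,528 per-incident cap binds; insurer pays $111,528.

$111,528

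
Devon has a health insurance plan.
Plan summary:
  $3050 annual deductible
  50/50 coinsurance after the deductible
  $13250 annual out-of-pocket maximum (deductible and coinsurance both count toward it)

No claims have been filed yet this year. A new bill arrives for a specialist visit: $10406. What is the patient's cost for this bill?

Deductible not yet touched, so the first $3050 of the bill goes to the deductible.
After the $3050 deductible portion, $10406 − $3050 = $7356 is subject to coinsurance.
50% of $7356 = $3678 falls to the patient.
Patient responsibility before any cap: $3050 + $3678 = $6728.
Cumulative spending $0 + $6728 = $6728 stays under the $13250 maximum.

$6728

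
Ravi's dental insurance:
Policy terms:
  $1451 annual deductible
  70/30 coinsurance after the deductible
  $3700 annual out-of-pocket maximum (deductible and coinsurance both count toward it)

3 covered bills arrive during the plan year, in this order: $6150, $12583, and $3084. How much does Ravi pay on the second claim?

Claim 1 — $6150: deductible takes $1451, $4699 remains; coinsurance $4699 × 30% = $1409.70. Patient owes $2860.70 (running OOP $2860.70).
Claim 2 — $12583: 30% coinsurance on $12583 = $3774.90. OOP would hit $6635.60 > $3700, so the cap limits the patient to $3700 − $2860.70 = $839.30.

$839.30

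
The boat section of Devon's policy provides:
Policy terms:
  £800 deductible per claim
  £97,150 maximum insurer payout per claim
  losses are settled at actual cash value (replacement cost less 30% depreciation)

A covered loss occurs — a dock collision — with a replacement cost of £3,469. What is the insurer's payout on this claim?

Depreciate 30%: the covered value is £3,469 × 0.7 = £2,428.30.
After the deductible, £2,428.30 − £800 = £1,628.30 remains.
£1,628.30 ≤ £97,150, so the limit doesn't bind; insurer pays £1,628.30.

£1,628.30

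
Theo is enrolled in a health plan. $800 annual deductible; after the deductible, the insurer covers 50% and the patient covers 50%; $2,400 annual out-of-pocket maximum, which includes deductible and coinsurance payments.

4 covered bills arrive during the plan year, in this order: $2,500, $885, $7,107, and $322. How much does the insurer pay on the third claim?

$6,799.50

#1 ($2,500): deductible takes $800, $1,700 remains; coinsurance $1,700 × 50% = $850. Patient owes $1,650 (running OOP $1,650). Plan pays $2,500 − $1,650 = $850.
#2 ($885): deductible met; 50% of $885 = $442.50. Patient pays $442.50; OOP now $2,092.50. Insurer: $885 − $442.50 = $442.50.
#3 ($7,107): 50% coinsurance on $7,107 = $3,553.50. That would push OOP to $5,646, over the $2,400 cap, so patient pays $2,400 − $2,092.50 = $307.50. Insurer: $7,107 − $307.50 = $6,799.50.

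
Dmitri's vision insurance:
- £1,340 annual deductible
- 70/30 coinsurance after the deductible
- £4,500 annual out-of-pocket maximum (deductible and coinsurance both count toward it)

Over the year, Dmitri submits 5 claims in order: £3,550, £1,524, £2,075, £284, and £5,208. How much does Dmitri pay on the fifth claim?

#1 (£3,550): £1,340 finishes the deductible; £2,210 goes to coinsurance; 30% of £2,210 = £663. Cost to member: £2,003. OOP to date £2,003.
#2 (£1,524): deductible met; 30% of £1,524 = £457.20. Cost to member: £457.20. OOP to date £2,460.20.
#3 (£2,075): deductible already satisfied, so member's share is 30% × £2,075 = £622.50. Member owes £622.50 (running OOP £3,082.70).
#4 (£284): deductible met; 30% of £284 = £85.20. Member owes £85.20 (running OOP £3,167.90).
#5 (£5,208): deductible already satisfied, so member's share is 30% × £5,208 = £1,562.40. That would push OOP to £4,730.30, over the £4,500 cap, so member pays £4,500 − £3,167.90 = £1,332.10.

£1,332.10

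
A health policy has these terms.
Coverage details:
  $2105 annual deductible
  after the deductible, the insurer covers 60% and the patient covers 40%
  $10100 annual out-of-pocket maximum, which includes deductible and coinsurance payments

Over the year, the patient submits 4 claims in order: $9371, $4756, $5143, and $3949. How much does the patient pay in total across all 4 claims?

Claim 1 — $9371: deductible takes $2105, $7266 remains; 40% of $7266 = $2906.40. Patient owes $5011.40 (running OOP $5011.40).
Claim 2 — $4756: deductible already satisfied, so patient's share is 40% × $4756 = $1902.40. Patient owes $1902.40 (running OOP $6913.80).
Claim 3 — $5143: deductible met; 40% of $5143 = $2057.20. Cost to patient: $2057.20. OOP to date $8971.
Claim 4 — $3949: 40% coinsurance on $3949 = $1579.60. OOP would hit $10550.60 > $10100, so the cap limits the patient to $10100 − $8971 = $1129.
Total paid by the patient: $5011.40 + $1902.40 + $2057.20 + $1129 = $10100.

$10100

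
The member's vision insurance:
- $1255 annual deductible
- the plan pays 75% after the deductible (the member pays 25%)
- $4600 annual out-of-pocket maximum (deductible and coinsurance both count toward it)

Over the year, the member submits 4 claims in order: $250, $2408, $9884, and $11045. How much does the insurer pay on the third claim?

#1 ($250): entire amount goes to the deductible. Member pays $250; OOP now $250. Plan pays $250 − $250 = $0.
#2 ($2408): $1005 finishes the deductible; $1403 goes to coinsurance; member's 25% is $350.75. Member owes $1355.75 (running OOP $1605.75). Plan pays $2408 − $1355.75 = $1052.25.
#3 ($9884): 25% coinsurance on $9884 = $2471. Cost to member: $2471. OOP to date $4076.75. Plan pays $9884 − $2471 = $7413.

$7413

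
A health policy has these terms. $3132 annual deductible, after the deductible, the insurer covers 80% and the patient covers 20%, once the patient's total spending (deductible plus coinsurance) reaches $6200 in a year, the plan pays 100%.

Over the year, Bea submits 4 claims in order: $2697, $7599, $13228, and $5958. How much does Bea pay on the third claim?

Claim 1 ($2697): all of it applies to the deductible. Patient pays $2697; OOP now $2697.
Claim 2 ($7599): $435 to deductible, leaving $7164; coinsurance $7164 × 20% = $1432.80. Patient owes $1867.80 (running OOP $4564.80).
Claim 3 ($13228): deductible met; 20% of $13228 = $2645.60. Adding that to $4564.80 gives $7210.40, past the $6200 cap; patient pays only $6200 − $4564.80 = $1635.20.

$1635.20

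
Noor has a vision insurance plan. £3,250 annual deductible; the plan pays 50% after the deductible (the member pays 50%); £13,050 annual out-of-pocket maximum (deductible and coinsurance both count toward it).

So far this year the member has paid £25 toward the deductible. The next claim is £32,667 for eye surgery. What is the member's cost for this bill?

£13,025

£25 of the £3,250 deductible is already met, leaving £3,225.
That leaves £32,667 − £3,225 = £29,442 for coinsurance.
Coinsurance: £29,442 × 50% = £14,721.
That puts the member's cost at £3,225 + £14,721 = £17,946 before any cap.
Year-to-date out-of-pocket would reach £25 + £17,946 = £17,971, above the £13,050 maximum, so the member pays only £13,050 − £25 = £13,025.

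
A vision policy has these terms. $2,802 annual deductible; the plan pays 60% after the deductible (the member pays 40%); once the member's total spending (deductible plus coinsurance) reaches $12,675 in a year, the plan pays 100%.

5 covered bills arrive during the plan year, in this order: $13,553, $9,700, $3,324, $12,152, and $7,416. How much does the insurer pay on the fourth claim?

Claim 1 — $13,553: $2,802 finishes the deductible; $10,751 goes to coinsurance; 40% of $10,751 = $4,300.40. Cost to member: $7,102.40. OOP to date $7,102.40. Plan pays $13,553 − $7,102.40 = $6,450.60.
Claim 2 — $9,700: deductible already satisfied, so member's share is 40% × $9,700 = $3,880. Member owes $3,880 (running OOP $10,982.40). Plan pays $9,700 − $3,880 = $5,820.
Claim 3 — $3,324: deductible already satisfied, so member's share is 40% × $3,324 = $1,329.60. Member pays $1,329.60; OOP now $12,312. Plan pays $3,324 − $1,329.60 = $1,994.40.
Claim 4 — $12,152: deductible met; 40% of $12,152 = $4,860.80. That would push OOP to $17,172.80, over the $12,675 cap, so member pays $12,675 − $12,312 = $363. Insurer: $12,152 − $363 = $11,789.

$11,789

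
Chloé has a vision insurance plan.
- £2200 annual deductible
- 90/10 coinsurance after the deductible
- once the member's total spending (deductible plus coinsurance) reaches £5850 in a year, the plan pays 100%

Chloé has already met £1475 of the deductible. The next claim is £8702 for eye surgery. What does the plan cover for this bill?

Deductible still to meet: £2200 − £1475 = £725.
The remaining £7977 (= £8702 − £725) moves to coinsurance.
Coinsurance: £7977 × 10% = £797.70.
So the member owes £725 + £797.70 = £1522.70 before any cap.
Cumulative spending £1475 + £1522.70 = £2997.70 stays under the £5850 maximum.
The insurer covers the remainder: £8702 − £1522.70 = £7179.30.

£7179.30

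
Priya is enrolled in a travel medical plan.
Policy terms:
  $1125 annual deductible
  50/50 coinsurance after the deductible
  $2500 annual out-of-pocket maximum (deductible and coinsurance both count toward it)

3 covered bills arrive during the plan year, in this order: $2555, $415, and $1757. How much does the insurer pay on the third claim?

Claim 1 ($2555): $1125 finishes the deductible; $1430 goes to coinsurance; 50% of $1430 = $715. Traveler pays $1840; OOP now $1840. Plan pays $2555 − $1840 = $715.
Claim 2 ($415): deductible met; 50% of $415 = $207.50. Traveler owes $207.50 (running OOP $2047.50). Plan pays $415 − $207.50 = $207.50.
Claim 3 ($1757): deductible already satisfied, so traveler's share is 50% × $1757 = $878.50. OOP would hit $2926 > $2500, so the cap limits the traveler to $2500 − $2047.50 = $452.50. Plan pays $1757 − $452.50 = $1304.50.

$1304.50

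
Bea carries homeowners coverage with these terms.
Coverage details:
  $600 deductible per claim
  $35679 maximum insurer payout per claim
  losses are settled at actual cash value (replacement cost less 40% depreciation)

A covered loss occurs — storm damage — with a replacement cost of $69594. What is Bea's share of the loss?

At 40% depreciation, ACV = $69594 − $27837.60 = $41756.40.
Subtract the deductible: $41756.40 − $600 = $41156.40.
Since $41156.40 > $35679, the payout is capped at $35679.
Out of pocket: $69594 − $35679 = $33915.

$33915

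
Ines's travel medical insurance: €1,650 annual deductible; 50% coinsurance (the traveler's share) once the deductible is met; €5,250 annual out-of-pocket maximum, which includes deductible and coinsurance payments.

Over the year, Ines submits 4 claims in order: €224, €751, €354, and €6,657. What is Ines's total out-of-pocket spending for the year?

Claim 1 — €224: entire amount goes to the deductible. Cost to traveler: €224. OOP to date €224.
Claim 2 — €751: entire amount goes to the deductible. Traveler pays €751; OOP now €975.
Claim 3 — €354: fully absorbed by the deductible. Traveler owes €354 (running OOP €1,329).
Claim 4 — €6,657: deductible takes €321, €6,336 remains; coinsurance €6,336 × 50% = €3,168. Traveler pays €3,489; OOP now €4,818.
Summing the traveler's payments: €224 + €751 + €354 + €3,489 = €4,818.

€4,818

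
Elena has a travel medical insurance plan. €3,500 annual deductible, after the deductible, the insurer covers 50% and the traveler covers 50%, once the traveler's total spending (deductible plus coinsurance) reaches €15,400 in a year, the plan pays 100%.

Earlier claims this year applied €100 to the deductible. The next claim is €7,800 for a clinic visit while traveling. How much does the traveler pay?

€5,600

€100 of the €3,500 deductible is already met, leaving €3,400.
After the €3,400 deductible portion, €7,800 − €3,400 = €4,400 is subject to coinsurance.
Coinsurance: €4,400 × 50% = €2,200.
Traveler responsibility before any cap: €3,400 + €2,200 = €5,600.
Cumulative spending €100 + €5,600 = €5,700 stays under the €15,400 maximum.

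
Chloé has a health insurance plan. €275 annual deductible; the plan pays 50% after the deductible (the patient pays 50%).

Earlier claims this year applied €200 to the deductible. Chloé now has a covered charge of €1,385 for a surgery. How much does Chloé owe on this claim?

Deductible still to meet: €275 − €200 = €75.
The remaining €1,310 (= €1,385 − €75) moves to coinsurance.
Coinsurance: €1,310 × 50% = €655.
That puts the patient's cost at €75 + €655 = €730.

€730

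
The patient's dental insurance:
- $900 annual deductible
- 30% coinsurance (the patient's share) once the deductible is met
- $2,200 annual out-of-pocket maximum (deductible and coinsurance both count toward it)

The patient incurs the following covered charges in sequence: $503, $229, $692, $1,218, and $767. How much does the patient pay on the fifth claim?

$230.10

Bill 1, $503: fully absorbed by the deductible. Patient owes $503 (running OOP $503).
Bill 2, $229: fully absorbed by the deductible. Patient owes $229 (running OOP $732).
Bill 3, $692: $168 finishes the deductible; $524 goes to coinsurance; patient's 30% is $157.20. Patient pays $325.20; OOP now $1,057.20.
Bill 4, $1,218: deductible met; 30% of $1,218 = $365.40. Cost to patient: $365.40. OOP to date $1,422.60.
Bill 5, $767: deductible already satisfied, so patient's share is 30% × $767 = $230.10. Patient owes $230.10 (running OOP $1,652.70).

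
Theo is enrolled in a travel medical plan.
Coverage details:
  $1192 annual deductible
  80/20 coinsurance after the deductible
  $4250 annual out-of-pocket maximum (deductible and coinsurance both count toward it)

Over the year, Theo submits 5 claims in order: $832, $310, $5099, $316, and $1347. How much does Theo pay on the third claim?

$1059.80

Bill 1, $832: fully absorbed by the deductible. Cost to traveler: $832. OOP to date $832.
Bill 2, $310: entire amount goes to the deductible. Cost to traveler: $310. OOP to date $1142.
Bill 3, $5099: deductible takes $50, $5049 remains; coinsurance $5049 × 20% = $1009.80. Traveler pays $1059.80; OOP now $2201.80.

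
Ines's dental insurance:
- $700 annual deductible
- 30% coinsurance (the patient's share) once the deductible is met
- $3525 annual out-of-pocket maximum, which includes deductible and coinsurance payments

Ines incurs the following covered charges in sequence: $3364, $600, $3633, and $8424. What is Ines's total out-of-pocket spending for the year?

$3525

Claim 1 — $3364: $700 to deductible, leaving $2664; 30% of $2664 = $799.20. Patient pays $1499.20; OOP now $1499.20.
Claim 2 — $600: 30% coinsurance on $600 = $180. Patient owes $180 (running OOP $1679.20).
Claim 3 — $3633: deductible met; 30% of $3633 = $1089.90. Cost to patient: $1089.90. OOP to date $2769.10.
Claim 4 — $8424: deductible already satisfied, so patient's share is 30% × $8424 = $2527.20. Adding that to $2769.10 gives $5296.30, past the $3525 cap; patient pays only $3525 − $2769.10 = $755.90.
Total paid by the patient: $1499.20 + $180 + $1089.90 + $755.90 = $3525.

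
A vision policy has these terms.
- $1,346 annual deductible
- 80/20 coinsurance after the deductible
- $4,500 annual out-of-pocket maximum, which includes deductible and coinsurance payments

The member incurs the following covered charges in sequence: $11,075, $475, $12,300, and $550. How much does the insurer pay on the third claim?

$11,186.80

#1 ($11,075): deductible takes $1,346, $9,729 remains; coinsurance $9,729 × 20% = $1,945.80. Member owes $3,291.80 (running OOP $3,291.80). Insurer: $11,075 − $3,291.80 = $7,783.20.
#2 ($475): deductible met; 20% of $475 = $95. Member owes $95 (running OOP $3,386.80). Plan pays $475 − $95 = $380.
#3 ($12,300): deductible already satisfied, so member's share is 20% × $12,300 = $2,460. OOP would hit $5,846.80 > $4,500, so the cap limits the member to $4,500 − $3,386.80 = $1,113.20. Insurer: $12,300 − $1,113.20 = $11,186.80.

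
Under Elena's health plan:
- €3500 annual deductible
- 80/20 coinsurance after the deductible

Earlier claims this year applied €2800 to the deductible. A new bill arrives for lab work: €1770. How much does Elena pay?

€2800 of the €3500 deductible is already met, leaving €700.
That leaves €1770 − €700 = €1070 for coinsurance.
20% of €1070 = €214 falls to the patient.
That puts the patient's cost at €700 + €214 = €914.

€914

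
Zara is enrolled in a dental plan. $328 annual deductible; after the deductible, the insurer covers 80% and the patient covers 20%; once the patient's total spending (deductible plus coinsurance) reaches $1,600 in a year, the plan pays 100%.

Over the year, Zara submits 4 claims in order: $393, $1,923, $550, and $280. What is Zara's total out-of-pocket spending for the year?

Claim 1 ($393): $328 to deductible, leaving $65; coinsurance $65 × 20% = $13. Patient owes $341 (running OOP $341).
Claim 2 ($1,923): 20% coinsurance on $1,923 = $384.60. Patient pays $384.60; OOP now $725.60.
Claim 3 ($550): deductible already satisfied, so patient's share is 20% × $550 = $110. Cost to patient: $110. OOP to date $835.60.
Claim 4 ($280): deductible met; 20% of $280 = $56. Patient owes $56 (running OOP $891.60).
Summing the patient's payments: $341 + $384.60 + $110 + $56 = $891.60.

$891.60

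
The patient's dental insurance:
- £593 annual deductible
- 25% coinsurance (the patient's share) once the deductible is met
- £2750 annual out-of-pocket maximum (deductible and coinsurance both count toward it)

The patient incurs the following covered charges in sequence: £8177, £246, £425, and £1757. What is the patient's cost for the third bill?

Claim 1 — £8177: £593 finishes the deductible; £7584 goes to coinsurance; coinsurance £7584 × 25% = £1896. Cost to patient: £2489. OOP to date £2489.
Claim 2 — £246: deductible met; 25% of £246 = £61.50. Cost to patient: £61.50. OOP to date £2550.50.
Claim 3 — £425: deductible already satisfied, so patient's share is 25% × £425 = £106.25. Patient pays £106.25; OOP now £2656.75.

£106.25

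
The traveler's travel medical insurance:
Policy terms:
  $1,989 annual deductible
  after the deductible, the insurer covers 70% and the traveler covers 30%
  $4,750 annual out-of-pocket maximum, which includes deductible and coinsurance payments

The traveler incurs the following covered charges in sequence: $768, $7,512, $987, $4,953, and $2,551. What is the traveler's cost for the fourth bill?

$577.60

Claim 1 — $768: entire amount goes to the deductible. Cost to traveler: $768. OOP to date $768.
Claim 2 — $7,512: $1,221 to deductible, leaving $6,291; 30% of $6,291 = $1,887.30. Traveler owes $3,108.30 (running OOP $3,876.30).
Claim 3 — $987: deductible already satisfied, so traveler's share is 30% × $987 = $296.10. Traveler pays $296.10; OOP now $4,172.40.
Claim 4 — $4,953: 30% coinsurance on $4,953 = $1,485.90. OOP would hit $5,658.30 > $4,750, so the cap limits the traveler to $4,750 − $4,172.40 = $577.60.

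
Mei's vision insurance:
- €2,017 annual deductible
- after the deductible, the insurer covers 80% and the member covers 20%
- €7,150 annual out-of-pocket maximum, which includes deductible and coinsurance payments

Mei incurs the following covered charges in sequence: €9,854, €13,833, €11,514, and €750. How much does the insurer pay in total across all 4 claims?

€28,801

Claim 1 — €9,854: €2,017 finishes the deductible; €7,837 goes to coinsurance; member's 20% is €1,567.40. Member owes €3,584.40 (running OOP €3,584.40). Plan pays €9,854 − €3,584.40 = €6,269.60.
Claim 2 — €13,833: deductible already satisfied, so member's share is 20% × €13,833 = €2,766.60. Member owes €2,766.60 (running OOP €6,351). Insurer: €13,833 − €2,766.60 = €11,066.40.
Claim 3 — €11,514: 20% coinsurance on €11,514 = €2,302.80. That would push OOP to €8,653.80, over the €7,150 cap, so member pays €7,150 − €6,351 = €799. Plan pays €11,514 − €799 = €10,715.
Claim 4 — €750: deductible met; 20% of €750 = €150. Adding that to €7,150 gives €7,300, past the €7,150 cap; member pays only €7,150 − €7,150 = €0. Plan pays €750 − €0 = €750.
Insurer total: €6,269.60 + €11,066.40 + €10,715 + €750 = €28,801.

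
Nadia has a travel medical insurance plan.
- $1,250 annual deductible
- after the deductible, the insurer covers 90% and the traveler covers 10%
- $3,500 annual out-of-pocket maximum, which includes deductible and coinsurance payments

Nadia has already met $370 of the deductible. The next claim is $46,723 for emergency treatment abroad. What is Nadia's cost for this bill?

$3,130

Remaining deductible: $1,250 − $370 = $880.
The remaining $45,843 (= $46,723 − $880) moves to coinsurance.
10% of $45,843 = $4,584.30 falls to the traveler.
So the traveler owes $880 + $4,584.30 = $5,464.30 before any cap.
Adding $5,464.30 to the $370 already spent would give $5,834.30, which exceeds the $3,500 cap; the traveler pays just $3,500 − $370 = $3,130.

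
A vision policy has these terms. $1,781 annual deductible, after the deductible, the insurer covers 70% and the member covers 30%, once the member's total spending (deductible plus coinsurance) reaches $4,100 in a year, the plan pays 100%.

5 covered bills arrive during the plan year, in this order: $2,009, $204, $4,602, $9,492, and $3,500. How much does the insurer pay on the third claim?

Claim 1 — $2,009: deductible takes $1,781, $228 remains; member's 30% is $68.40. Member owes $1,849.40 (running OOP $1,849.40). Plan pays $2,009 − $1,849.40 = $159.60.
Claim 2 — $204: deductible met; 30% of $204 = $61.20. Member pays $61.20; OOP now $1,910.60. Plan pays $204 − $61.20 = $142.80.
Claim 3 — $4,602: deductible met; 30% of $4,602 = $1,380.60. Cost to member: $1,380.60. OOP to date $3,291.20. Plan pays $4,602 − $1,380.60 = $3,221.40.

$3,221.40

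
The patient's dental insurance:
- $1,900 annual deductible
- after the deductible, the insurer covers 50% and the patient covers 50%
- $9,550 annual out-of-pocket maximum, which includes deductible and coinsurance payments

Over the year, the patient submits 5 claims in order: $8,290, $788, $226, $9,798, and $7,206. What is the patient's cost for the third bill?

$113

Bill 1, $8,290: deductible takes $1,900, $6,390 remains; patient's 50% is $3,195. Patient owes $5,095 (running OOP $5,095).
Bill 2, $788: 50% coinsurance on $788 = $394. Cost to patient: $394. OOP to date $5,489.
Bill 3, $226: 50% coinsurance on $226 = $113. Patient pays $113; OOP now $5,602.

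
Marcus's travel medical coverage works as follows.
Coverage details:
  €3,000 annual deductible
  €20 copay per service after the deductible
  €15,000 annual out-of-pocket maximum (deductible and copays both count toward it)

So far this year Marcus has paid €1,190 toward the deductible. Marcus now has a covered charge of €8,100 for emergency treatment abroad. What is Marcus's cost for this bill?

€1,830

Deductible still to meet: €3,000 − €1,190 = €1,810.
The remaining €6,290 (= €8,100 − €1,810) moves to the copay.
Copay on this service: €20.
Traveler responsibility before any cap: €1,810 + €20 = €1,830.
Cumulative spending €1,190 + €1,830 = €3,020 stays under the €15,000 maximum.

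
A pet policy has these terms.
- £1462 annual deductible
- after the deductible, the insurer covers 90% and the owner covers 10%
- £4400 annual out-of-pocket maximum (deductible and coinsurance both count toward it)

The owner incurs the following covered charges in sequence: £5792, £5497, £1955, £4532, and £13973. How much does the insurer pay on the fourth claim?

Claim 1 — £5792: £1462 finishes the deductible; £4330 goes to coinsurance; owner's 10% is £433. Cost to owner: £1895. OOP to date £1895. Plan pays £5792 − £1895 = £3897.
Claim 2 — £5497: 10% coinsurance on £5497 = £549.70. Owner pays £549.70; OOP now £2444.70. Plan pays £5497 − £549.70 = £4947.30.
Claim 3 — £1955: deductible met; 10% of £1955 = £195.50. Owner owes £195.50 (running OOP £2640.20). Plan pays £1955 − £195.50 = £1759.50.
Claim 4 — £4532: 10% coinsurance on £4532 = £453.20. Owner pays £453.20; OOP now £3093.40. Insurer: £4532 − £453.20 = £4078.80.

£4078.80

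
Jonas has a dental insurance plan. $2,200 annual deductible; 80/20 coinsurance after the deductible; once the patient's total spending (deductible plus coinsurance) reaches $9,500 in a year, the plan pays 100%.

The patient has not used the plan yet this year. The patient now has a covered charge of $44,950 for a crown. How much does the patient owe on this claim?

$9,500

Nothing has been paid toward the $2,200 deductible, so the first $2,200 of this charge is applied there.
That leaves $44,950 − $2,200 = $42,750 for coinsurance.
20% of $42,750 = $8,550 falls to the patient.
Patient responsibility before any cap: $2,200 + $8,550 = $10,750.
That would bring total out-of-pocket to $10,750, past the $9,500 cap. The patient is capped at $9,500 − $0 = $9,500 on this claim.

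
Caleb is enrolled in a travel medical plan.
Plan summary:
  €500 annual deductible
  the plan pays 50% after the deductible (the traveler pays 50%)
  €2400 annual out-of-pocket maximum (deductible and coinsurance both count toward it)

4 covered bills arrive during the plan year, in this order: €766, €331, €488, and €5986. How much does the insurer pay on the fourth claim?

€4628.50

Claim 1 — €766: €500 finishes the deductible; €266 goes to coinsurance; traveler's 50% is €133. Cost to traveler: €633. OOP to date €633. Insurer: €766 − €633 = €133.
Claim 2 — €331: deductible met; 50% of €331 = €165.50. Traveler owes €165.50 (running OOP €798.50). Insurer: €331 − €165.50 = €165.50.
Claim 3 — €488: 50% coinsurance on €488 = €244. Cost to traveler: €244. OOP to date €1042.50. Plan pays €488 − €244 = €244.
Claim 4 — €5986: deductible already satisfied, so traveler's share is 50% × €5986 = €2993. OOP would hit €4035.50 > €2400, so the cap limits the traveler to €2400 − €1042.50 = €1357.50. Insurer: €5986 − €1357.50 = €4628.50.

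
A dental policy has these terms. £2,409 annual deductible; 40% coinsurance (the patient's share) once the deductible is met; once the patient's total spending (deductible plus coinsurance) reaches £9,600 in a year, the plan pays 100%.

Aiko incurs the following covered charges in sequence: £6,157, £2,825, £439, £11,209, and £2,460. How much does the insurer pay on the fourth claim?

Bill 1, £6,157: deductible takes £2,409, £3,748 remains; patient's 40% is £1,499.20. Patient pays £3,908.20; OOP now £3,908.20. Insurer: £6,157 − £3,908.20 = £2,248.80.
Bill 2, £2,825: 40% coinsurance on £2,825 = £1,130. Patient pays £1,130; OOP now £5,038.20. Plan pays £2,825 − £1,130 = £1,695.
Bill 3, £439: 40% coinsurance on £439 = £175.60. Patient pays £175.60; OOP now £5,213.80. Insurer: £439 − £175.60 = £263.40.
Bill 4, £11,209: 40% coinsurance on £11,209 = £4,483.60. OOP would hit £9,697.40 > £9,600, so the cap limits the patient to £9,600 − £5,213.80 = £4,386.20. Insurer: £11,209 − £4,386.20 = £6,822.80.

£6,822.80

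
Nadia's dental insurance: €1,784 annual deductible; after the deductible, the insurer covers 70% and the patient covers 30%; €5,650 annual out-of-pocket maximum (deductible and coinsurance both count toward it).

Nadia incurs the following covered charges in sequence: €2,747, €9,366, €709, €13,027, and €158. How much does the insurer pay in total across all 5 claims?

Bill 1, €2,747: deductible takes €1,784, €963 remains; 30% of €963 = €288.90. Cost to patient: €2,072.90. OOP to date €2,072.90. Plan pays €2,747 − €2,072.90 = €674.10.
Bill 2, €9,366: 30% coinsurance on €9,366 = €2,809.80. Patient pays €2,809.80; OOP now €4,882.70. Insurer: €9,366 − €2,809.80 = €6,556.20.
Bill 3, €709: 30% coinsurance on €709 = €212.70. Cost to patient: €212.70. OOP to date €5,095.40. Plan pays €709 − €212.70 = €496.30.
Bill 4, €13,027: deductible met; 30% of €13,027 = €3,908.10. That would push OOP to €9,003.50, over the €5,650 cap, so patient pays €5,650 − €5,095.40 = €554.60. Plan pays €13,027 − €554.60 = €12,472.40.
Bill 5, €158: 30% coinsurance on €158 = €47.40. Adding that to €5,650 gives €5,697.40, past the €5,650 cap; patient pays only €5,650 − €5,650 = €0. Insurer: €158 − €0 = €158.
Insurer total = bills − patient's total = €26,007 − €5,650 = €20,357.

€20,357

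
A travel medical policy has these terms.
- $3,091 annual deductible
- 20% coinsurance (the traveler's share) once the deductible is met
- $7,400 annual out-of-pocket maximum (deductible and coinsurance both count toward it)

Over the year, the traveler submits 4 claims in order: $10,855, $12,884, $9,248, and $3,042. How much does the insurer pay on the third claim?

Bill 1, $10,855: $3,091 to deductible, leaving $7,764; traveler's 20% is $1,552.80. Traveler owes $4,643.80 (running OOP $4,643.80). Plan pays $10,855 − $4,643.80 = $6,211.20.
Bill 2, $12,884: 20% coinsurance on $12,884 = $2,576.80. Traveler pays $2,576.80; OOP now $7,220.60. Insurer: $12,884 − $2,576.80 = $10,307.20.
Bill 3, $9,248: 20% coinsurance on $9,248 = $1,849.60. Adding that to $7,220.60 gives $9,070.20, past the $7,400 cap; traveler pays only $7,400 − $7,220.60 = $179.40. Insurer: $9,248 − $179.40 = $9,068.60.

$9,068.60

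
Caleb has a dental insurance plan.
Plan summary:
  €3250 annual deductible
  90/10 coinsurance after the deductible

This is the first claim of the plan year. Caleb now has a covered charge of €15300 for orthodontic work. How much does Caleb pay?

Deductible not yet touched, so the first €3250 of the bill goes to the deductible.
The remaining €12050 (= €15300 − €3250) moves to coinsurance.
Coinsurance: €12050 × 10% = €1205.
Patient responsibility: €3250 + €1205 = €4455.

€4455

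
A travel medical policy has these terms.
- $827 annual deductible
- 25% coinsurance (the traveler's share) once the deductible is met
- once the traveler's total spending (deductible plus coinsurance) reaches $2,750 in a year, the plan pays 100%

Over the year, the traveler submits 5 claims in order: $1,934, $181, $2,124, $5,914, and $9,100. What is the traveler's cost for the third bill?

$531

#1 ($1,934): $827 finishes the deductible; $1,107 goes to coinsurance; 25% of $1,107 = $276.75. Cost to traveler: $1,103.75. OOP to date $1,103.75.
#2 ($181): deductible already satisfied, so traveler's share is 25% × $181 = $45.25. Traveler owes $45.25 (running OOP $1,149).
#3 ($2,124): 25% coinsurance on $2,124 = $531. Traveler owes $531 (running OOP $1,680).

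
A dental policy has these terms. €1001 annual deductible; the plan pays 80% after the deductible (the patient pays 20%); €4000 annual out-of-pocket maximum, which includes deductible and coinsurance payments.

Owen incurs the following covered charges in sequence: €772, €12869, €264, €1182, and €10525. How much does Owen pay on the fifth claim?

Claim 1 (€772): entire amount goes to the deductible. Cost to patient: €772. OOP to date €772.
Claim 2 (€12869): €229 to deductible, leaving €12640; coinsurance €12640 × 20% = €2528. Patient owes €2757 (running OOP €3529).
Claim 3 (€264): 20% coinsurance on €264 = €52.80. Patient pays €52.80; OOP now €3581.80.
Claim 4 (€1182): deductible already satisfied, so patient's share is 20% × €1182 = €236.40. Cost to patient: €236.40. OOP to date €3818.20.
Claim 5 (€10525): deductible met; 20% of €10525 = €2105. That would push OOP to €5923.20, over the €4000 cap, so patient pays €4000 − €3818.20 = €181.80.

€181.80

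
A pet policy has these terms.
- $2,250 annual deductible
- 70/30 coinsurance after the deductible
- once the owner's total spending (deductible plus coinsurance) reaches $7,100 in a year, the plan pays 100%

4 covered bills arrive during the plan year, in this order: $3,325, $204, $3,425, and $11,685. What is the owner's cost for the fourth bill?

$3,438.80

Claim 1 ($3,325): $2,250 to deductible, leaving $1,075; 30% of $1,075 = $322.50. Owner owes $2,572.50 (running OOP $2,572.50).
Claim 2 ($204): deductible met; 30% of $204 = $61.20. Owner owes $61.20 (running OOP $2,633.70).
Claim 3 ($3,425): 30% coinsurance on $3,425 = $1,027.50. Owner pays $1,027.50; OOP now $3,661.20.
Claim 4 ($11,685): deductible already satisfied, so owner's share is 30% × $11,685 = $3,505.50. Adding that to $3,661.20 gives $7,166.70, past the $7,100 cap; owner pays only $7,100 − $3,661.20 = $3,438.80.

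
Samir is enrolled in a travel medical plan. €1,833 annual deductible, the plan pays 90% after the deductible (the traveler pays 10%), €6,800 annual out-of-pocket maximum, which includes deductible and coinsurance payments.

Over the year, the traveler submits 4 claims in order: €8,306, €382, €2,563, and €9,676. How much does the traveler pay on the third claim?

€256.30

Bill 1, €8,306: €1,833 finishes the deductible; €6,473 goes to coinsurance; 10% of €6,473 = €647.30. Traveler owes €2,480.30 (running OOP €2,480.30).
Bill 2, €382: deductible already satisfied, so traveler's share is 10% × €382 = €38.20. Traveler pays €38.20; OOP now €2,518.50.
Bill 3, €2,563: deductible met; 10% of €2,563 = €256.30. Traveler pays €256.30; OOP now €2,774.80.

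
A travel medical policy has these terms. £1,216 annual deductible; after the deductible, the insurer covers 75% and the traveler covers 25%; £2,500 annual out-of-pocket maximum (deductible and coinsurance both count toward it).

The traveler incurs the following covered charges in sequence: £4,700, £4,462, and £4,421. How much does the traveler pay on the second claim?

#1 (£4,700): £1,216 to deductible, leaving £3,484; coinsurance £3,484 × 25% = £871. Traveler pays £2,087; OOP now £2,087.
#2 (£4,462): deductible met; 25% of £4,462 = £1,115.50. OOP would hit £3,202.50 > £2,500, so the cap limits the traveler to £2,500 − £2,087 = £413.

£413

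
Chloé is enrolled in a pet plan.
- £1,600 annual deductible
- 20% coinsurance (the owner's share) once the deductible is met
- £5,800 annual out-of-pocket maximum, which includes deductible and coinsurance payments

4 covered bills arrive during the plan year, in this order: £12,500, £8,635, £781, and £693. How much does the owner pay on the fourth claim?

£136.80

Claim 1 (£12,500): £1,600 to deductible, leaving £10,900; coinsurance £10,900 × 20% = £2,180. Owner pays £3,780; OOP now £3,780.
Claim 2 (£8,635): deductible already satisfied, so owner's share is 20% × £8,635 = £1,727. Owner pays £1,727; OOP now £5,507.
Claim 3 (£781): deductible already satisfied, so owner's share is 20% × £781 = £156.20. Owner owes £156.20 (running OOP £5,663.20).
Claim 4 (£693): deductible met; 20% of £693 = £138.60. OOP would hit £5,801.80 > £5,800, so the cap limits the owner to £5,800 − £5,663.20 = £136.80.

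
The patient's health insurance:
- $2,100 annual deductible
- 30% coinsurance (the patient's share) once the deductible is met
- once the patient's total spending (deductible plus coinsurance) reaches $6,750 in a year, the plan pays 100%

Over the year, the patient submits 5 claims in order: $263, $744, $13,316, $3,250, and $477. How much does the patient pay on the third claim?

Claim 1 — $263: all of it applies to the deductible. Patient pays $263; OOP now $263.
Claim 2 — $744: all of it applies to the deductible. Patient pays $744; OOP now $1,007.
Claim 3 — $13,316: $1,093 finishes the deductible; $12,223 goes to coinsurance; coinsurance $12,223 × 30% = $3,666.90. Cost to patient: $4,759.90. OOP to date $5,766.90.

$4,759.90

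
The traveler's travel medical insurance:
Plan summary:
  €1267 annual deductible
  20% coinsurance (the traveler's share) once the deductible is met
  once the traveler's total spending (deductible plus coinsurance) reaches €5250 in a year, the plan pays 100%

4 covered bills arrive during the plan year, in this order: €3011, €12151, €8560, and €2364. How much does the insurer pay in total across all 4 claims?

#1 (€3011): deductible takes €1267, €1744 remains; 20% of €1744 = €348.80. Cost to traveler: €1615.80. OOP to date €1615.80. Plan pays €3011 − €1615.80 = €1395.20.
#2 (€12151): 20% coinsurance on €12151 = €2430.20. Traveler pays €2430.20; OOP now €4046. Insurer: €12151 − €2430.20 = €9720.80.
#3 (€8560): 20% coinsurance on €8560 = €1712. Adding that to €4046 gives €5758, past the €5250 cap; traveler pays only €5250 − €4046 = €1204. Plan pays €8560 − €1204 = €7356.
#4 (€2364): deductible already satisfied, so traveler's share is 20% × €2364 = €472.80. Adding that to €5250 gives €5722.80, past the €5250 cap; traveler pays only €5250 − €5250 = €0. Plan pays €2364 − €0 = €2364.
Insurer total: €1395.20 + €9720.80 + €7356 + €2364 = €20836.

€20836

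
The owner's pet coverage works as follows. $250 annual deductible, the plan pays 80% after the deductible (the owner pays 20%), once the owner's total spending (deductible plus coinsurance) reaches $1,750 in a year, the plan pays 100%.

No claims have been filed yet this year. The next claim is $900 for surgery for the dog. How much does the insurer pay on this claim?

Deductible not yet touched, so the first $250 of the bill goes to the deductible.
The remaining $650 (= $900 − $250) moves to coinsurance.
Owner's 20% share of $650 is $130.
Owner responsibility before any cap: $250 + $130 = $380.
Year-to-date out-of-pocket becomes $0 + $380 = $380, still under the $1,750 maximum, so no cap applies.
Insurer pays the balance: $900 − $380 = $520.

$520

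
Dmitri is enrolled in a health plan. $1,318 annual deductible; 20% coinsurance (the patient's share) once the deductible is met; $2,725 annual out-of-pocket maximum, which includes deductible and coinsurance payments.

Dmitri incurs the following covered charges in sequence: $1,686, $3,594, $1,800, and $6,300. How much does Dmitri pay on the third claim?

$360

Bill 1, $1,686: deductible takes $1,318, $368 remains; 20% of $368 = $73.60. Patient owes $1,391.60 (running OOP $1,391.60).
Bill 2, $3,594: 20% coinsurance on $3,594 = $718.80. Patient owes $718.80 (running OOP $2,110.40).
Bill 3, $1,800: deductible already satisfied, so patient's share is 20% × $1,800 = $360. Patient owes $360 (running OOP $2,470.40).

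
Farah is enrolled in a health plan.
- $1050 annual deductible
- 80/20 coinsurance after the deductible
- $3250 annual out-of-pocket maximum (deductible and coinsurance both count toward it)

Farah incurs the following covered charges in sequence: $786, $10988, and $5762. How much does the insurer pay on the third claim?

$5706.80

#1 ($786): fully absorbed by the deductible. Patient owes $786 (running OOP $786). Plan pays $786 − $786 = $0.
#2 ($10988): deductible takes $264, $10724 remains; coinsurance $10724 × 20% = $2144.80. Patient owes $2408.80 (running OOP $3194.80). Insurer: $10988 − $2408.80 = $8579.20.
#3 ($5762): deductible met; 20% of $5762 = $1152.40. Adding that to $3194.80 gives $4347.20, past the $3250 cap; patient pays only $3250 − $3194.80 = $55.20. Insurer: $5762 − $55.20 = $5706.80.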